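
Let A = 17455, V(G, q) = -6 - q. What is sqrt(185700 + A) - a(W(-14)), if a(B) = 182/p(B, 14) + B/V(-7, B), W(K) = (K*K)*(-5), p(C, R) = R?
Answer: -5841/487 + sqrt(203155) ≈ 438.73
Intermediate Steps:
W(K) = -5*K**2 (W(K) = K**2*(-5) = -5*K**2)
a(B) = 13 + B/(-6 - B) (a(B) = 182/14 + B/(-6 - B) = 182*(1/14) + B/(-6 - B) = 13 + B/(-6 - B))
sqrt(185700 + A) - a(W(-14)) = sqrt(185700 + 17455) - 6*(13 + 2*(-5*(-14)**2))/(6 - 5*(-14)**2) = sqrt(203155) - 6*(13 + 2*(-5*196))/(6 - 5*196) = sqrt(203155) - 6*(13 + 2*(-980))/(6 - 980) = sqrt(203155) - 6*(13 - 1960)/(-974) = sqrt(203155) - 6*(-1)*(-1947)/974 = sqrt(203155) - 1*5841/487 = sqrt(203155) - 5841/487 = -5841/487 + sqrt(203155)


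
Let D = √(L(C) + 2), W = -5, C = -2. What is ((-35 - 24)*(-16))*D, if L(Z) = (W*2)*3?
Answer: 1888*I*√7 ≈ 4995.2*I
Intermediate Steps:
L(Z) = -30 (L(Z) = -5*2*3 = -10*3 = -30)
D = 2*I*√7 (D = √(-30 + 2) = √(-28) = 2*I*√7 ≈ 5.2915*I)
((-35 - 24)*(-16))*D = ((-35 - 24)*(-16))*(2*I*√7) = (-59*(-16))*(2*I*√7) = 944*(2*I*√7) = 1888*I*√7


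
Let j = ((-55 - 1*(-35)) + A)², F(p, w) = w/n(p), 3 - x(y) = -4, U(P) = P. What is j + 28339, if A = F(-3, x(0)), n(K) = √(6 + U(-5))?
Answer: 28508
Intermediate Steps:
n(K) = 1 (n(K) = √(6 - 5) = √1 = 1)
x(y) = 7 (x(y) = 3 - 1*(-4) = 3 + 4 = 7)
F(p, w) = w (F(p, w) = w/1 = w*1 = w)
A = 7
j = 169 (j = ((-55 - 1*(-35)) + 7)² = ((-55 + 35) + 7)² = (-20 + 7)² = (-13)² = 169)
j + 28339 = 169 + 28339 = 28508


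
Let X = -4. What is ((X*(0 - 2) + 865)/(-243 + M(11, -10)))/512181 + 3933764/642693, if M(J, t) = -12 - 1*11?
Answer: 59548446735395/9728954239242 ≈ 6.1207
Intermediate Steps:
M(J, t) = -23 (M(J, t) = -12 - 11 = -23)
((X*(0 - 2) + 865)/(-243 + M(11, -10)))/512181 + 3933764/642693 = ((-4*(0 - 2) + 865)/(-243 - 23))/512181 + 3933764/642693 = ((-4*(-2) + 865)/(-266))*(1/512181) + 3933764*(1/642693) = ((8 + 865)*(-1/266))*(1/512181) + 3933764/642693 = (873*(-1/266))*(1/512181) + 3933764/642693 = -873/266*1/512181 + 3933764/642693 = -97/15137794 + 3933764/642693 = 59548446735395/9728954239242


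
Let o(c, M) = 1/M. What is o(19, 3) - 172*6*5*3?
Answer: -46439/3 ≈ -15480.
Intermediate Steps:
o(19, 3) - 172*6*5*3 = 1/3 - 172*6*5*3 = 1/3 - 5160*3 = 1/3 - 172*90 = 1/3 - 15480 = -46439/3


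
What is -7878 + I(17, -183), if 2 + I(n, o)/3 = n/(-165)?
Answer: -433637/55 ≈ -7884.3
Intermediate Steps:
I(n, o) = -6 - n/55 (I(n, o) = -6 + 3*(n/(-165)) = -6 + 3*(n*(-1/165)) = -6 + 3*(-n/165) = -6 - n/55)
-7878 + I(17, -183) = -7878 + (-6 - 1/55*17) = -7878 + (-6 - 17/55) = -7878 - 347/55 = -433637/55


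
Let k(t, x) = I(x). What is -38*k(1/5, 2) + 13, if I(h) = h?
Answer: -63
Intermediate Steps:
k(t, x) = x
-38*k(1/5, 2) + 13 = -38*2 + 13 = -76 + 13 = -63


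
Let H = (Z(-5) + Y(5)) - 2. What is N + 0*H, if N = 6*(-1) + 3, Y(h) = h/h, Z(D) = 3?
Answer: -3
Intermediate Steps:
Y(h) = 1
H = 2 (H = (3 + 1) - 2 = 4 - 2 = 2)
N = -3 (N = -6 + 3 = -3)
N + 0*H = -3 + 0*2 = -3 + 0 = -3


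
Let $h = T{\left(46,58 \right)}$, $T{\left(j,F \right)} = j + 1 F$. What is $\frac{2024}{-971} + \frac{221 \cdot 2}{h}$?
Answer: $\frac{8411}{3884} \approx 2.1656$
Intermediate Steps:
$T{\left(j,F \right)} = F + j$ ($T{\left(j,F \right)} = j + F = F + j$)
$h = 104$ ($h = 58 + 46 = 104$)
$\frac{2024}{-971} + \frac{221 \cdot 2}{h} = \frac{2024}{-971} + \frac{221 \cdot 2}{104} = 2024 \left(- \frac{1}{971}\right) + 442 \cdot \frac{1}{104} = - \frac{2024}{971} + \frac{17}{4} = \frac{8411}{3884}$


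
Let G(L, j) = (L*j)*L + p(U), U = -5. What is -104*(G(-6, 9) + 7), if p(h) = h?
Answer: -33904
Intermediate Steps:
G(L, j) = -5 + j*L² (G(L, j) = (L*j)*L - 5 = j*L² - 5 = -5 + j*L²)
-104*(G(-6, 9) + 7) = -104*((-5 + 9*(-6)²) + 7) = -104*((-5 + 9*36) + 7) = -104*((-5 + 324) + 7) = -104*(319 + 7) = -104*326 = -33904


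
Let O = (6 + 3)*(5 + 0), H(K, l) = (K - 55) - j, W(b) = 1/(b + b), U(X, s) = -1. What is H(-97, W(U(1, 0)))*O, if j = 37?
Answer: -8505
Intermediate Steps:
W(b) = 1/(2*b)
H(K, l) = -92 + K (H(K, l) = (K - 55) - 1*37 = (-55 + K) - 37 = -92 + K)
O = 45 (O = 9*5 = 45)
H(-97, W(U(1, 0)))*O = (-92 - 97)*45 = -189*45 = -8505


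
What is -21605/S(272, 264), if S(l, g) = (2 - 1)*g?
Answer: -21605/264 ≈ -81.837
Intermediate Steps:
S(l, g) = g (S(l, g) = 1*g = g)
-21605/S(272, 264) = -21605/264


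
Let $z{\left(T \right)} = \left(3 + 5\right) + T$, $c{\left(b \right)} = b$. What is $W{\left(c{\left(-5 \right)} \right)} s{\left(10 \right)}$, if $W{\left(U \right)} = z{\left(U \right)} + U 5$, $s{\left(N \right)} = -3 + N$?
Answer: $-154$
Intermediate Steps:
$z{\left(T \right)} = 8 + T$
$W{\left(U \right)} = 8 + 6 U$ ($W{\left(U \right)} = \left(8 + U\right) + U 5 = \left(8 + U\right) + 5 U = 8 + 6 U$)
$W{\left(c{\left(-5 \right)} \right)} s{\left(10 \right)} = \left(8 + 6 \left(-5\right)\right) \left(-3 + 10\right) = \left(8 - 30\right) 7 = \left(-22\right) 7 = -154$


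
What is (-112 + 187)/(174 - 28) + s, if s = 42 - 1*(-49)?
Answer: 13361/146 ≈ 91.514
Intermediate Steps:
s = 91 (s = 42 + 49 = 91)
(-112 + 187)/(174 - 28) + s = (-112 + 187)/(174 - 28) + 91 = 75/146 + 91 = 13361/146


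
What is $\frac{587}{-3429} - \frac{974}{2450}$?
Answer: $- \frac{2388998}{4200525} \approx -0.56874$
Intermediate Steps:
$\frac{587}{-3429} - \frac{974}{2450} = 587 \left(- \frac{1}{3429}\right) - \frac{487}{1225} = - \frac{587}{3429} - \frac{487}{1225} = - \frac{2388998}{4200525}$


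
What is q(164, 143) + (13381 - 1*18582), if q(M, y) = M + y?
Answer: -4894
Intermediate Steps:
q(164, 143) + (13381 - 1*18582) = (164 + 143) + (13381 - 1*18582) = 307 + (13381 - 18582) = 307 - 5201 = -4894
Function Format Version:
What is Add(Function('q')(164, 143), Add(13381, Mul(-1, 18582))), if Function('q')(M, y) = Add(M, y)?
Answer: -4894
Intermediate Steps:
Add(Function('q')(164, 143), Add(13381, Mul(-1, 18582))) = Add(Add(164, 143), Add(13381, Mul(-1, 18582))) = Add(307, Add(13381, -18582)) = Add(307, -5201) = -4894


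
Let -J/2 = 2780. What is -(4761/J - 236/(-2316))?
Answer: 2428579/3219240 ≈ 0.75440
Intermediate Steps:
J = -5560 (J = -2*2780 = -5560)
-(4761/J - 236/(-2316)) = -(4761/(-5560) - 236/(-2316)) = -(4761*(-1/5560) - 236*(-1/2316)) = -(-4761/5560 + 59/579) = -1*(-2428579/3219240) = 2428579/3219240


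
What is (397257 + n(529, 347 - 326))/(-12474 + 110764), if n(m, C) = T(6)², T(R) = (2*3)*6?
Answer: 398553/98290 ≈ 4.0549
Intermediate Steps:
T(R) = 36 (T(R) = 6*6 = 36)
n(m, C) = 1296 (n(m, C) = 36² = 1296)
(397257 + n(529, 347 - 326))/(-12474 + 110764) = (397257 + 1296)/(-12474 + 110764) = 398553/98290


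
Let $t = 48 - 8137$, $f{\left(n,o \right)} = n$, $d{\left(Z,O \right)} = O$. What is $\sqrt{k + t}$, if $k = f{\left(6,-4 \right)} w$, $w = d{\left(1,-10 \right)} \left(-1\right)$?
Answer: $i \sqrt{8029} \approx 89.605 i$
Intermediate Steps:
$t = -8089$ ($t = 48 - 8137 = -8089$)
$w = 10$ ($w = \left(-10\right) \left(-1\right) = 10$)
$k = 60$ ($k = 6 \cdot 10 = 60$)
$\sqrt{k + t} = \sqrt{60 - 8089} = \sqrt{-8029} = i \sqrt{8029}$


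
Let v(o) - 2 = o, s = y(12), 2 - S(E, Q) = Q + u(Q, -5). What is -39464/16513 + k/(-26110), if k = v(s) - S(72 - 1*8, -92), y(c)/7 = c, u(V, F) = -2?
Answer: -14717713/6159349 ≈ -2.3895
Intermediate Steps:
S(E, Q) = 4 - Q (S(E, Q) = 2 - (Q - 2) = 2 - (-2 + Q) = 2 + (2 - Q) = 4 - Q)
y(c) = 7*c
s = 84 (s = 7*12 = 84)
v(o) = 2 + o
k = -10 (k = (2 + 84) - (4 - 1*(-92)) = 86 - (4 + 92) = 86 - 1*96 = 86 - 96 = -10)
-39464/16513 + k/(-26110) = -39464/16513 - 10/(-26110) = -39464*1/16513 - 10*(-1/26110) = -39464/16513 + 1/2611 = -14717713/6159349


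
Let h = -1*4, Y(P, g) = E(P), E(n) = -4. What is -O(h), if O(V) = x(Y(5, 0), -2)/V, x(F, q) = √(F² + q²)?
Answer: √5/2 ≈ 1.1180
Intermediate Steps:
Y(P, g) = -4
h = -4
O(V) = 2*√5/V (O(V) = √((-4)² + (-2)²)/V = √(16 + 4)/V = √20/V = (2*√5)/V = 2*√5/V)
-O(h) = -2*√5/(-4) = -2*√5*(-1)/4 = -(-1)*√5/2 = √5/2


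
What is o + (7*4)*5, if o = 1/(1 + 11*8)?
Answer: 12461/89 ≈ 140.01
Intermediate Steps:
o = 1/89 (o = 1/(1 + 88) = 1/89 ≈ 0.011236)
o + (7*4)*5 = 1/89 + (7*4)*5 = 1/89 + 28*5 = 1/89 + 140 = 12461/89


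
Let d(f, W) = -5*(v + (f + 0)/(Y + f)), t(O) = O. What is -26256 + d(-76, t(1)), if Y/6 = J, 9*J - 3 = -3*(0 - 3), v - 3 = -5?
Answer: -446277/17 ≈ -26252.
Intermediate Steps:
v = -2 (v = 3 - 5 = -2)
J = 4/3 (J = ⅓ + (-3*(0 - 3))/9 = ⅓ + (-3*(-3))/9 = ⅓ + (⅑)*9 = ⅓ + 1 = 4/3 ≈ 1.3333)
Y = 8 (Y = 6*(4/3) = 8)
d(f, W) = 10 - 5*f/(8 + f) (d(f, W) = -5*(-2 + (f + 0)/(8 + f)) = -5*(-2 + f/(8 + f)) = 10 - 5*f/(8 + f))
-26256 + d(-76, t(1)) = -26256 + 5*(16 - 76)/(8 - 76) = -26256 + 5*(-60)/(-68) = -26256 + 5*(-1/68)*(-60) = -26256 + 75/17 = -446277/17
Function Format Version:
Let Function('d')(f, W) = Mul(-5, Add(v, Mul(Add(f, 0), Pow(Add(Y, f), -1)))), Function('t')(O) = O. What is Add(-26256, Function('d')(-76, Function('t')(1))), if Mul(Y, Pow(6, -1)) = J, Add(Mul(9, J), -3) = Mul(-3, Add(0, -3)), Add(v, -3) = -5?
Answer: Rational(-446277, 17) ≈ -26252.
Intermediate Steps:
v = -2 (v = Add(3, -5) = -2)
J = Rational(4, 3) (J = Add(Rational(1, 3), Mul(Rational(1, 9), Mul(-3, Add(0, -3)))) = Add(Rational(1, 3), Mul(Rational(1, 9), Mul(-3, -3))) = Add(Rational(1, 3), Mul(Rational(1, 9), 9)) = Add(Rational(1, 3), 1) = Rational(4, 3) ≈ 1.3333)
Y = 8 (Y = Mul(6, Rational(4, 3)) = 8)
Function('d')(f, W) = Add(10, Mul(-5, f, Pow(Add(8, f), -1))) (Function('d')(f, W) = Mul(-5, Add(-2, Mul(Add(f, 0), Pow(Add(8, f), -1)))) = Mul(-5, Add(-2, Mul(f, Pow(Add(8, f), -1)))) = Add(10, Mul(-5, f, Pow(Add(8, f), -1))))
Add(-26256, Function('d')(-76, Function('t')(1))) = Add(-26256, Mul(5, Pow(Add(8, -76), -1), Add(16, -76))) = Add(-26256, Mul(5, Pow(-68, -1), -60)) = Add(-26256, Mul(5, Rational(-1, 68), -60)) = Add(-26256, Rational(75, 17)) = Rational(-446277, 17)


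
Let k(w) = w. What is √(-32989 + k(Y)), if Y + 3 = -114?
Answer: I*√33106 ≈ 181.95*I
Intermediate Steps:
Y = -117 (Y = -3 - 114 = -117)
√(-32989 + k(Y)) = √(-32989 - 117) = √(-33106) = I*√33106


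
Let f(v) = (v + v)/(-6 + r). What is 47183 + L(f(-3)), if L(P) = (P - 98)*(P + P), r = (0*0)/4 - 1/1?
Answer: 2303807/49 ≈ 47017.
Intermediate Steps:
r = -1 (r = 0*(¼) - 1*1 = 0 - 1 = -1)
f(v) = -2*v/7 (f(v) = (v + v)/(-6 - 1) = (2*v)/(-7) = (2*v)*(-⅐) = -2*v/7)
L(P) = 2*P*(-98 + P) (L(P) = (-98 + P)*(2*P) = 2*P*(-98 + P))
47183 + L(f(-3)) = 47183 + 2*(-2/7*(-3))*(-98 - 2/7*(-3)) = 47183 + 2*(6/7)*(-98 + 6/7) = 47183 + 2*(6/7)*(-680/7) = 47183 - 8160/49 = 2303807/49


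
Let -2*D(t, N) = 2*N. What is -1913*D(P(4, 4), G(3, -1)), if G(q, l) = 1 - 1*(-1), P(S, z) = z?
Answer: 3826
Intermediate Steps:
G(q, l) = 2 (G(q, l) = 1 + 1 = 2)
D(t, N) = -N
-1913*D(P(4, 4), G(3, -1)) = -(-1913)*2 = -1913*(-2) = 3826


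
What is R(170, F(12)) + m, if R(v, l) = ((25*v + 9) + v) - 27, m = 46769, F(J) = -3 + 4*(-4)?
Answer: 51171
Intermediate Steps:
F(J) = -19 (F(J) = -3 - 16 = -19)
R(v, l) = -18 + 26*v (R(v, l) = ((9 + 25*v) + v) - 27 = (9 + 26*v) - 27 = -18 + 26*v)
R(170, F(12)) + m = (-18 + 26*170) + 46769 = (-18 + 4420) + 46769 = 4402 + 46769 = 51171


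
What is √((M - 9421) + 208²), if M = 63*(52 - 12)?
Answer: √36363 ≈ 190.69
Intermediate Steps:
M = 2520 (M = 63*40 = 2520)
√((M - 9421) + 208²) = √((2520 - 9421) + 208²) = √(-6901 + 43264) = √36363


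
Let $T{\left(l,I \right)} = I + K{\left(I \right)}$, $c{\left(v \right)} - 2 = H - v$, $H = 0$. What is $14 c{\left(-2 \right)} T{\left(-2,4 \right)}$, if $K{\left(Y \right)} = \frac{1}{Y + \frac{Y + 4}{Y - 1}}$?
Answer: $\frac{1162}{5} \approx 232.4$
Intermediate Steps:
$K{\left(Y \right)} = \frac{1}{Y + \frac{4 + Y}{-1 + Y}}$
$c{\left(v \right)} = 2 - v$ ($c{\left(v \right)} = 2 + \left(0 - v\right) = 2 - v$)
$T{\left(l,I \right)} = I + \frac{-1 + I}{4 + I^{2}}$
$14 c{\left(-2 \right)} T{\left(-2,4 \right)} = 14 \left(2 - -2\right) \frac{-1 + 4^{3} + 5 \cdot 4}{4 + 4^{2}} = 14 \left(2 + 2\right) \frac{-1 + 64 + 20}{4 + 16} = 14 \cdot 4 \cdot \frac{1}{20} \cdot 83 = 56 \cdot \frac{1}{20} \cdot 83 = 56 \cdot \frac{83}{20} = \frac{1162}{5}$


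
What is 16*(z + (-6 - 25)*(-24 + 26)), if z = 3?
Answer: -944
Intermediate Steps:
16*(z + (-6 - 25)*(-24 + 26)) = 16*(3 + (-6 - 25)*(-24 + 26)) = 16*(3 - 31*2) = 16*(3 - 62) = 16*(-59) = -944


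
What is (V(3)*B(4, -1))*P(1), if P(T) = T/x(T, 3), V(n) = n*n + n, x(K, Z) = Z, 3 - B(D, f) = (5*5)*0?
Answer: 12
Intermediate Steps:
B(D, f) = 3 (B(D, f) = 3 - 5*5*0 = 3 - 25*0 = 3 - 1*0 = 3 + 0 = 3)
V(n) = n + n² (V(n) = n² + n = n + n²)
P(T) = T/3
(V(3)*B(4, -1))*P(1) = ((3*(1 + 3))*3)*((⅓)*1) = ((3*4)*3)*(⅓) = (12*3)*(⅓) = 36*(⅓) = 12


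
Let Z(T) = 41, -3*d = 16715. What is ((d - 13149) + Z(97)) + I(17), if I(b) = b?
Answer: -55988/3 ≈ -18663.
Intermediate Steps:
d = -16715/3 (d = -1/3*16715 = -16715/3 ≈ -5571.7)
((d - 13149) + Z(97)) + I(17) = ((-16715/3 - 13149) + 41) + 17 = (-56162/3 + 41) + 17 = -56039/3 + 17 = -55988/3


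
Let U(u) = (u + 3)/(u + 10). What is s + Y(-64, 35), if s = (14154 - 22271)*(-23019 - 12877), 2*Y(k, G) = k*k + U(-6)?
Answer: 2330959037/8 ≈ 2.9137e+8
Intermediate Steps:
U(u) = (3 + u)/(10 + u)
Y(k, G) = -3/8 + k²/2 (Y(k, G) = (k*k + (3 - 6)/(10 - 6))/2 = (k² - 3/4)/2 = (k² + (¼)*(-3))/2 = (k² - ¾)/2 = (-¾ + k²)/2 = -3/8 + k²/2)
s = 291367832 (s = -8117*(-35896) = 291367832)
s + Y(-64, 35) = 291367832 + (-3/8 + (½)*(-64)²) = 291367832 + (-3/8 + (½)*4096) = 291367832 + (-3/8 + 2048) = 291367832 + 16381/8 = 2330959037/8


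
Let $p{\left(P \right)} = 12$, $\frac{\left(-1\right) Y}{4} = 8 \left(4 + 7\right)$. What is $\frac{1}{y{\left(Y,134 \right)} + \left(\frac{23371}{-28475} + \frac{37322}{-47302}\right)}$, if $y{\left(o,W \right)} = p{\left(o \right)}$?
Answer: $\frac{10051675}{104439212} \approx 0.096244$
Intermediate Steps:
$Y = -352$ ($Y = - 4 \cdot 8 \left(4 + 7\right) = - 4 \cdot 8 \cdot 11 = \left(-4\right) 88 = -352$)
$y{\left(o,W \right)} = 12$
$\frac{1}{y{\left(Y,134 \right)} + \left(\frac{23371}{-28475} + \frac{37322}{-47302}\right)} = \frac{1}{12 + \left(\frac{23371}{-28475} + \frac{37322}{-47302}\right)} = \frac{1}{12 + \left(23371 \left(- \frac{1}{28475}\right) + 37322 \left(- \frac{1}{47302}\right)\right)} = \frac{1}{12 - \frac{16180888}{10051675}} = \frac{1}{\frac{104439212}{10051675}} = \frac{10051675}{104439212}$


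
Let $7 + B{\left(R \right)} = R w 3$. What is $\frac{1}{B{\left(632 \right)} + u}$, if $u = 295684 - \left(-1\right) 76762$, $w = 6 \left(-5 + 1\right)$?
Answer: $\frac{1}{326935} \approx 3.0587 \cdot 10^{-6}$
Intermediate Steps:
$w = -24$ ($w = 6 \left(-4\right) = -24$)
$B{\left(R \right)} = -7 - 72 R$ ($B{\left(R \right)} = -7 + R \left(-24\right) 3 = -7 + - 24 R 3 = -7 - 72 R$)
$u = 372446$ ($u = 295684 - -76762 = 295684 + 76762 = 372446$)
$\frac{1}{B{\left(632 \right)} + u} = \frac{1}{\left(-7 - 45504\right) + 372446} = \frac{1}{-45511 + 372446} = \frac{1}{326935}$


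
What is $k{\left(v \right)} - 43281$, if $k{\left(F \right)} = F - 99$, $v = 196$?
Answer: $-43184$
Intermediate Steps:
$k{\left(F \right)} = -99 + F$
$k{\left(v \right)} - 43281 = \left(-99 + 196\right) - 43281 = 97 - 43281 = -43184$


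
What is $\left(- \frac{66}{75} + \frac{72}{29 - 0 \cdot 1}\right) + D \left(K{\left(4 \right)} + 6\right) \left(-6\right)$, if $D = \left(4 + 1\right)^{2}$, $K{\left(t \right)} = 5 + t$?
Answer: $- \frac{1630088}{725} \approx -2248.4$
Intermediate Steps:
$D = 25$ ($D = 5^{2} = 25$)
$\left(- \frac{66}{75} + \frac{72}{29 - 0 \cdot 1}\right) + D \left(K{\left(4 \right)} + 6\right) \left(-6\right) = \left(- \frac{66}{75} + \frac{72}{29 - 0 \cdot 1}\right) + 25 \left(\left(5 + 4\right) + 6\right) \left(-6\right) = \left(\left(-66\right) \frac{1}{75} + \frac{72}{29 - 0}\right) + 25 \left(9 + 6\right) \left(-6\right) = \left(- \frac{22}{25} + \frac{72}{29 + 0}\right) + 25 \cdot 15 \left(-6\right) = \left(- \frac{22}{25} + \frac{72}{29}\right) + 375 \left(-6\right) = \left(- \frac{22}{25} + 72 \cdot \frac{1}{29}\right) - 2250 = \left(- \frac{22}{25} + \frac{72}{29}\right) - 2250 = \frac{1162}{725} - 2250 = - \frac{1630088}{725}$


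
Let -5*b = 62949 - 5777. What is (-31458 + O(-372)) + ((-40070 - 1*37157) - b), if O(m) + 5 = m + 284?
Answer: -486718/5 ≈ -97344.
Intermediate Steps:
b = -57172/5 (b = -(62949 - 5777)/5 = -⅕*57172 = -57172/5 ≈ -11434.)
O(m) = 279 + m (O(m) = -5 + (m + 284) = -5 + (284 + m) = 279 + m)
(-31458 + O(-372)) + ((-40070 - 1*37157) - b) = (-31458 + (279 - 372)) + ((-40070 - 1*37157) - 1*(-57172/5)) = (-31458 - 93) + ((-40070 - 37157) + 57172/5) = -31551 + (-77227 + 57172/5) = -31551 - 328963/5 = -486718/5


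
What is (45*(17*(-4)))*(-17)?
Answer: 52020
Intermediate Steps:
(45*(17*(-4)))*(-17) = (45*(-68))*(-17) = -3060*(-17) = 52020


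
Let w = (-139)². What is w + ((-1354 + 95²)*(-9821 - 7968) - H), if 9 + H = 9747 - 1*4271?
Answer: -136445565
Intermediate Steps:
w = 19321
H = 5467 (H = -9 + (9747 - 1*4271) = -9 + (9747 - 4271) = -9 + 5476 = 5467)
w + ((-1354 + 95²)*(-9821 - 7968) - H) = 19321 + ((-1354 + 95²)*(-9821 - 7968) - 1*5467) = 19321 + ((-1354 + 9025)*(-17789) - 5467) = 19321 + (7671*(-17789) - 5467) = 19321 + (-136459419 - 5467) = 19321 - 136464886 = -136445565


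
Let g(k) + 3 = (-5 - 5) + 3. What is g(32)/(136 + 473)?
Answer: -10/609 ≈ -0.016420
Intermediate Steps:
g(k) = -10 (g(k) = -3 + ((-5 - 5) + 3) = -3 + (-10 + 3) = -3 - 7 = -10)
g(32)/(136 + 473) = -10/(136 + 473) = -10/609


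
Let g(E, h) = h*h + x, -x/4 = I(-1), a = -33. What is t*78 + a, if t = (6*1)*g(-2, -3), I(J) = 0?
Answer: 4179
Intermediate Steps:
x = 0 (x = -4*0 = 0)
g(E, h) = h**2 (g(E, h) = h*h + 0 = h**2 + 0 = h**2)
t = 54 (t = (6*1)*(-3)**2 = 6*9 = 54)
t*78 + a = 54*78 - 33 = 4212 - 33 = 4179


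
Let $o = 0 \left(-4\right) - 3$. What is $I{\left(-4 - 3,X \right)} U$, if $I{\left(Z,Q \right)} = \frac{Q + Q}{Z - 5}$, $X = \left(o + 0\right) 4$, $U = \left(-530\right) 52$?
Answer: $-55120$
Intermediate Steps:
$o = -3$ ($o = 0 - 3 = -3$)
$U = -27560$
$X = -12$ ($X = \left(-3 + 0\right) 4 = \left(-3\right) 4 = -12$)
$I{\left(Z,Q \right)} = \frac{2 Q}{-5 + Z}$
$I{\left(-4 - 3,X \right)} U = 2 \left(-12\right) \frac{1}{-5 - 7} \left(-27560\right) = 2 \left(-12\right) \frac{1}{-12} \left(-27560\right) = 2 \left(-12\right) \left(- \frac{1}{12}\right) \left(-27560\right) = 2 \left(-27560\right) = -55120$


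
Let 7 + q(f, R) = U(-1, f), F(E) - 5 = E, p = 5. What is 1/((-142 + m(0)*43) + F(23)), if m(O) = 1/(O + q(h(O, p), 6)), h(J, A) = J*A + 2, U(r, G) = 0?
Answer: -7/841 ≈ -0.0083234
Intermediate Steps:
h(J, A) = 2 + A*J (h(J, A) = A*J + 2 = 2 + A*J)
F(E) = 5 + E
q(f, R) = -7 (q(f, R) = -7 + 0 = -7)
m(O) = 1/(-7 + O) (m(O) = 1/(O - 7) = 1/(-7 + O))
1/((-142 + m(0)*43) + F(23)) = 1/((-142 + 43/(-7 + 0)) + (5 + 23)) = 1/((-142 + 43/(-7)) + 28) = 1/((-142 - ⅐*43) + 28) = 1/((-142 - 43/7) + 28) = 1/(-1037/7 + 28) = 1/(-841/7) = -7/841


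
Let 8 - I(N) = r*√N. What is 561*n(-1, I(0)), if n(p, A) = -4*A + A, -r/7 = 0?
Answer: -13464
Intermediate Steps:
r = 0 (r = -7*0 = 0)
I(N) = 8 (I(N) = 8 - 0*√N = 8 - 1*0 = 8 + 0 = 8)
n(p, A) = -3*A
561*n(-1, I(0)) = 561*(-3*8) = 561*(-24) = -13464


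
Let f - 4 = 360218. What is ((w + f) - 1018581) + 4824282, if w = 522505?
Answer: 4688428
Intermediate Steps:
f = 360222 (f = 4 + 360218 = 360222)
((w + f) - 1018581) + 4824282 = ((522505 + 360222) - 1018581) + 4824282 = (882727 - 1018581) + 4824282 = -135854 + 4824282 = 4688428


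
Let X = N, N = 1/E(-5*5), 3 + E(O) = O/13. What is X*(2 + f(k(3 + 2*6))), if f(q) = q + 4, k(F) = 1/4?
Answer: -325/256 ≈ -1.2695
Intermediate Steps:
E(O) = -3 + O/13
k(F) = ¼
N = -13/64 (N = 1/(-3 + (-5*5)/13) = 1/(-3 + (1/13)*(-25)) = 1/(-3 - 25/13) = 1/(-64/13) = -13/64 ≈ -0.20313)
X = -13/64 ≈ -0.20313
f(q) = 4 + q
X*(2 + f(k(3 + 2*6))) = -13*(2 + (4 + ¼))/64 = -13*(2 + 17/4)/64 = -13/64*25/4 = -325/256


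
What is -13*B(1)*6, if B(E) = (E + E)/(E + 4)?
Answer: -156/5 ≈ -31.200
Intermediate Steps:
B(E) = 2*E/(4 + E) (B(E) = (2*E)/(4 + E) = 2*E/(4 + E))
-13*B(1)*6 = -26/(4 + 1)*6 = -26/5*6 = -156/5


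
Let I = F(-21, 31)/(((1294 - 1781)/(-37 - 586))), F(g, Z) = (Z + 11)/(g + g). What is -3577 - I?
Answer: -1741376/487 ≈ -3575.7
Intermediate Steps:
F(g, Z) = (11 + Z)/(2*g) (F(g, Z) = (11 + Z)/((2*g)) = (11 + Z)*(1/(2*g)) = (11 + Z)/(2*g))
I = -623/487 (I = ((1/2)*(11 + 31)/(-21))/(((1294 - 1781)/(-37 - 586))) = ((1/2)*(-1/21)*42)/((-487/(-623))) = -1/((-487*(-1/623))) = -1/487/623 = -1*623/487 = -623/487 ≈ -1.2793)
-3577 - I = -3577 - 1*(-623/487) = -3577 + 623/487 = -1741376/487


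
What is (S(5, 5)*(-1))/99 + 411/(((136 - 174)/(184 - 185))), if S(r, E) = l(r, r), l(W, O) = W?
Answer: 40499/3762 ≈ 10.765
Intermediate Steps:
S(r, E) = r
(S(5, 5)*(-1))/99 + 411/(((136 - 174)/(184 - 185))) = (5*(-1))/99 + 411/(((136 - 174)/(184 - 185))) = -5*1/99 + 411/((-38/(-1))) = -5/99 + 411/((-38*(-1))) = -5/99 + 411/38 = 40499/3762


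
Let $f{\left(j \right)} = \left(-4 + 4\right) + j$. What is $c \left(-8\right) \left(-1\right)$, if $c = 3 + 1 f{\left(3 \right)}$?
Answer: $48$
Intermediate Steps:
$f{\left(j \right)} = j$ ($f{\left(j \right)} = 0 + j = j$)
$c = 6$ ($c = 3 + 1 \cdot 3 = 3 + 3 = 6$)
$c \left(-8\right) \left(-1\right) = 6 \left(-8\right) \left(-1\right) = \left(-48\right) \left(-1\right) = 48$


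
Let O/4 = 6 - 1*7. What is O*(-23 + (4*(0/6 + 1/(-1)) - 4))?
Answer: 124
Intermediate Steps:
O = -4 (O = 4*(6 - 1*7) = 4*(6 - 7) = 4*(-1) = -4)
O*(-23 + (4*(0/6 + 1/(-1)) - 4)) = -4*(-23 + (4*(0/6 + 1/(-1)) - 4)) = -4*(-23 + (4*(0*(⅙) + 1*(-1)) - 4)) = -4*(-23 + (4*(0 - 1) - 4)) = -4*(-23 + (4*(-1) - 4)) = -4*(-23 + (-4 - 4)) = -4*(-23 - 8) = -4*(-31) = 124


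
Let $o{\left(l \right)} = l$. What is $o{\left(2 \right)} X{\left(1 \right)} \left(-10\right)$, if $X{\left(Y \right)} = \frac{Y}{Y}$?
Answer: $-20$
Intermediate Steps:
$X{\left(Y \right)} = 1$
$o{\left(2 \right)} X{\left(1 \right)} \left(-10\right) = 2 \cdot 1 \left(-10\right) = 2 \left(-10\right) = -20$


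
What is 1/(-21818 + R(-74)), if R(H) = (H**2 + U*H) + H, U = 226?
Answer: -1/33140 ≈ -3.0175e-5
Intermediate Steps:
R(H) = H**2 + 227*H (R(H) = (H**2 + 226*H) + H = H**2 + 227*H)
1/(-21818 + R(-74)) = 1/(-21818 - 74*(227 - 74)) = 1/(-21818 - 74*153) = 1/(-21818 - 11322) = 1/(-33140) = -1/33140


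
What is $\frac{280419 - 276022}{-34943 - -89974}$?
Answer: $\frac{4397}{55031} \approx 0.0799$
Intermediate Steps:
$\frac{280419 - 276022}{-34943 - -89974} = \frac{4397}{-34943 + \left(-114712 + 204686\right)} = \frac{4397}{-34943 + 89974} = \frac{4397}{55031}$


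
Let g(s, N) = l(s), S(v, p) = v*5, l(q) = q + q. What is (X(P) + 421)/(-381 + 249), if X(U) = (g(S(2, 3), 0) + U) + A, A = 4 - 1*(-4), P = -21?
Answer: -107/33 ≈ -3.2424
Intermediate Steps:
l(q) = 2*q
S(v, p) = 5*v
g(s, N) = 2*s
A = 8 (A = 4 + 4 = 8)
X(U) = 28 + U (X(U) = (2*(5*2) + U) + 8 = (2*10 + U) + 8 = (20 + U) + 8 = 28 + U)
(X(P) + 421)/(-381 + 249) = ((28 - 21) + 421)/(-381 + 249) = (7 + 421)/(-132) = 428*(-1/132) = -107/33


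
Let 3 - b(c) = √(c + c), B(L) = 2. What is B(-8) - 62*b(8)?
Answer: 64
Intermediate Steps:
b(c) = 3 - √2*√c (b(c) = 3 - √(c + c) = 3 - √(2*c) = 3 - √2*√c)
B(-8) - 62*b(8) = 2 - 62*(3 - √2*√8) = 2 - 62*(3 - √2*2*√2) = 2 - 62*(3 - 4) = 2 - 62*(-1) = 2 + 62 = 64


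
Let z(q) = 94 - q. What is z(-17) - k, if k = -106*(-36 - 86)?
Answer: -12821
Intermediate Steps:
k = 12932 (k = -106*(-122) = 12932)
z(-17) - k = (94 - 1*(-17)) - 1*12932 = (94 + 17) - 12932 = 111 - 12932 = -12821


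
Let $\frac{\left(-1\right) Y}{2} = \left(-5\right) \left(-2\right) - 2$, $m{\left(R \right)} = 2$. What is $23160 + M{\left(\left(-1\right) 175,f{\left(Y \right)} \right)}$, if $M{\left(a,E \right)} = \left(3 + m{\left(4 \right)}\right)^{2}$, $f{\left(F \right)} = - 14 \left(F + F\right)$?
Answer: $23185$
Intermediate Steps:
$Y = -16$ ($Y = - 2 \left(\left(-5\right) \left(-2\right) - 2\right) = - 2 \left(10 - 2\right) = \left(-2\right) 8 = -16$)
$f{\left(F \right)} = - 28 F$ ($f{\left(F \right)} = - 14 \cdot 2 F = - 28 F$)
$M{\left(a,E \right)} = 25$ ($M{\left(a,E \right)} = \left(3 + 2\right)^{2} = 5^{2} = 25$)
$23160 + M{\left(\left(-1\right) 175,f{\left(Y \right)} \right)} = 23160 + 25 = 23185$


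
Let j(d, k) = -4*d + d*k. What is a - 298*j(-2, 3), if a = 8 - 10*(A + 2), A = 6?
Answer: -668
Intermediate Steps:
a = -72 (a = 8 - 10*(6 + 2) = 8 - 10*8 = 8 - 80 = -72)
a - 298*j(-2, 3) = -72 - (-596)*(-4 + 3) = -72 - (-596)*(-1) = -72 - 298*2 = -72 - 596 = -668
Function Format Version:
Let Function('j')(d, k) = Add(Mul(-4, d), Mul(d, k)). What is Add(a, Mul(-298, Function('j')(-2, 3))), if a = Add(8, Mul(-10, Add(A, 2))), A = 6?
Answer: -668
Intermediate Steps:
a = -72 (a = Add(8, Mul(-10, Add(6, 2))) = Add(8, Mul(-10, 8)) = Add(8, -80) = -72)
Add(a, Mul(-298, Function('j')(-2, 3))) = Add(-72, Mul(-298, Mul(-2, Add(-4, 3)))) = Add(-72, Mul(-298, Mul(-2, -1))) = Add(-72, Mul(-298, 2)) = Add(-72, -596) = -668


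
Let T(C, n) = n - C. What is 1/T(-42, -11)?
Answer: 1/31 ≈ 0.032258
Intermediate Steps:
1/T(-42, -11) = 1/(-11 - 1*(-42)) = 1/(-11 + 42) = 1/31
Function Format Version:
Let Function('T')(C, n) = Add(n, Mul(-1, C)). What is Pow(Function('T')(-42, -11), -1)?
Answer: Rational(1, 31) ≈ 0.032258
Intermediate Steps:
Pow(Function('T')(-42, -11), -1) = Pow(Add(-11, Mul(-1, -42)), -1) = Pow(Add(-11, 42), -1) = Pow(31, -1) = Rational(1, 31)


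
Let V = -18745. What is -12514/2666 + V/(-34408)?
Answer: -8274077/1994168 ≈ -4.1491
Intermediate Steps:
-12514/2666 + V/(-34408) = -12514/2666 - 18745/(-34408) = -12514*1/2666 - 18745*(-1/34408) = -6257/1333 + 815/1496 = -8274077/1994168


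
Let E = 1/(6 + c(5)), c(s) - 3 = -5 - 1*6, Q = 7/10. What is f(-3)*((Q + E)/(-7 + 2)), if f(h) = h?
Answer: 3/25 ≈ 0.12000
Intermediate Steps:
Q = 7/10 (Q = 7*(⅒) = 7/10 ≈ 0.70000)
c(s) = -8 (c(s) = 3 + (-5 - 1*6) = 3 + (-5 - 6) = 3 - 11 = -8)
E = -½ (E = 1/(6 - 8) = 1/(-2) = -½ ≈ -0.50000)
f(-3)*((Q + E)/(-7 + 2)) = -3*(7/10 - ½)/(-7 + 2) = -3/(5*(-5)) = -3*(-1)/(5*5) = -3*(-1/25) = 3/25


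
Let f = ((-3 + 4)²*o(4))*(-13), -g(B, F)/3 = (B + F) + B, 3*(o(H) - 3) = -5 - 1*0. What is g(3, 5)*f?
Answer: 572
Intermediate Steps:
o(H) = 4/3 (o(H) = 3 + (-5 - 1*0)/3 = 3 + (-5 + 0)/3 = 3 + (⅓)*(-5) = 3 - 5/3 = 4/3)
g(B, F) = -6*B - 3*F (g(B, F) = -3*((B + F) + B) = -3*(F + 2*B) = -6*B - 3*F)
f = -52/3 (f = ((-3 + 4)²*(4/3))*(-13) = (1²*(4/3))*(-13) = (1*(4/3))*(-13) = (4/3)*(-13) = -52/3 ≈ -17.333)
g(3, 5)*f = (-6*3 - 3*5)*(-52/3) = (-18 - 15)*(-52/3) = -33*(-52/3) = 572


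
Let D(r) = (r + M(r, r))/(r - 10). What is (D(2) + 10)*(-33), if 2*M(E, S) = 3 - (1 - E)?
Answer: -627/2 ≈ -313.50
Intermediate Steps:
M(E, S) = 1 + E/2 (M(E, S) = (3 - (1 - E))/2 = (3 + (-1 + E))/2 = (2 + E)/2 = 1 + E/2)
D(r) = (1 + 3*r/2)/(-10 + r) (D(r) = (r + (1 + r/2))/(r - 10) = (1 + 3*r/2)/(-10 + r))
(D(2) + 10)*(-33) = ((2 + 3*2)/(2*(-10 + 2)) + 10)*(-33) = ((½)*(2 + 6)/(-8) + 10)*(-33) = ((½)*(-⅛)*8 + 10)*(-33) = (-½ + 10)*(-33) = (19/2)*(-33) = -627/2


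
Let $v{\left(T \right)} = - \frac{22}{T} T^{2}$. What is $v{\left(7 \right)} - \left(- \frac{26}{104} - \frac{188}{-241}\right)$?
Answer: $- \frac{148967}{964} \approx -154.53$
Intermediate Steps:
$v{\left(T \right)} = - 22 T$
$v{\left(7 \right)} - \left(- \frac{26}{104} - \frac{188}{-241}\right) = \left(-22\right) 7 - \left(- \frac{26}{104} - \frac{188}{-241}\right) = -154 - \left(\left(-26\right) \frac{1}{104} - - \frac{188}{241}\right) = -154 - \left(- \frac{1}{4} + \frac{188}{241}\right) = -154 - \frac{511}{964} = - \frac{148967}{964}$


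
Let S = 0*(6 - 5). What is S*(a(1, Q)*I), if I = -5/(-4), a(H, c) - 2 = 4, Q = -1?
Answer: 0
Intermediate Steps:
a(H, c) = 6 (a(H, c) = 2 + 4 = 6)
I = 5/4 (I = -5*(-¼) = 5/4 ≈ 1.2500)
S = 0 (S = 0*1 = 0)
S*(a(1, Q)*I) = 0*(6*(5/4)) = 0*(15/2) = 0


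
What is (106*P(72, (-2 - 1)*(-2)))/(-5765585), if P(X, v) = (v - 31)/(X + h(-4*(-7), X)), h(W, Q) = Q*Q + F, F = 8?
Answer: 265/3035003944 ≈ 8.7315e-8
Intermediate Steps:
h(W, Q) = 8 + Q² (h(W, Q) = Q*Q + 8 = Q² + 8 = 8 + Q²)
P(X, v) = (-31 + v)/(8 + X + X²) (P(X, v) = (v - 31)/(X + (8 + X²)) = (-31 + v)/(8 + X + X²))
(106*P(72, (-2 - 1)*(-2)))/(-5765585) = (106*((-31 + (-2 - 1)*(-2))/(8 + 72 + 72²)))/(-5765585) = (106*((-31 - 3*(-2))/(8 + 72 + 5184)))*(-1/5765585) = (106*((-31 + 6)/5264))*(-1/5765585) = (106*((1/5264)*(-25)))*(-1/5765585) = (106*(-25/5264))*(-1/5765585) = -1325/2632*(-1/5765585) = 265/3035003944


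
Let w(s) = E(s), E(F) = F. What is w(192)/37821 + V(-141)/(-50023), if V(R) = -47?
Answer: 3794001/630639961 ≈ 0.0060161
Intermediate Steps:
w(s) = s
w(192)/37821 + V(-141)/(-50023) = 192/37821 - 47/(-50023) = 192*(1/37821) - 47*(-1/50023) = 64/12607 + 47/50023 = 3794001/630639961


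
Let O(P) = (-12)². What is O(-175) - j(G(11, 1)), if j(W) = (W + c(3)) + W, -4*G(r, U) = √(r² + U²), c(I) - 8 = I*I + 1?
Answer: 126 + √122/2 ≈ 131.52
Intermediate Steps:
c(I) = 9 + I² (c(I) = 8 + (I*I + 1) = 8 + (I² + 1) = 8 + (1 + I²) = 9 + I²)
O(P) = 144
G(r, U) = -√(U² + r²)/4 (G(r, U) = -√(r² + U²)/4 = -√(U² + r²)/4)
j(W) = 18 + 2*W (j(W) = (W + (9 + 3²)) + W = (W + (9 + 9)) + W = (W + 18) + W = (18 + W) + W = 18 + 2*W)
O(-175) - j(G(11, 1)) = 144 - (18 + 2*(-√(1² + 11²)/4)) = 144 - (18 + 2*(-√(1 + 121)/4)) = 144 - (18 + 2*(-√122/4)) = 144 - (18 - √122/2) = 144 + (-18 + √122/2) = 126 + √122/2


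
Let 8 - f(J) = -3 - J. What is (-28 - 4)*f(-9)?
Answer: -64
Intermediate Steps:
f(J) = 11 + J (f(J) = 8 - (-3 - J) = 8 + (3 + J) = 11 + J)
(-28 - 4)*f(-9) = (-28 - 4)*(11 - 9) = -32*2 = -64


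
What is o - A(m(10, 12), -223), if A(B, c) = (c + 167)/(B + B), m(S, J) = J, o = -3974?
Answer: -11915/3 ≈ -3971.7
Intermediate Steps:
A(B, c) = (167 + c)/(2*B) (A(B, c) = (167 + c)/((2*B)) = (167 + c)*(1/(2*B)) = (167 + c)/(2*B))
o - A(m(10, 12), -223) = -3974 - (167 - 223)/(2*12) = -3974 - (-56)/(2*12) = -3974 - 1*(-7/3) = -3974 + 7/3 = -11915/3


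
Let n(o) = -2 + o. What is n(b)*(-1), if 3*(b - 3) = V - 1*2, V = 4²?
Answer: -17/3 ≈ -5.6667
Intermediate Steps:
V = 16
b = 23/3 (b = 3 + (16 - 1*2)/3 = 3 + (16 - 2)/3 = 3 + (⅓)*14 = 3 + 14/3 = 23/3 ≈ 7.6667)
n(b)*(-1) = (-2 + 23/3)*(-1) = (17/3)*(-1) = -17/3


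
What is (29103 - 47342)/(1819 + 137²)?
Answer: -18239/20588 ≈ -0.88590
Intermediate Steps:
(29103 - 47342)/(1819 + 137²) = -18239/(1819 + 18769) = -18239/20588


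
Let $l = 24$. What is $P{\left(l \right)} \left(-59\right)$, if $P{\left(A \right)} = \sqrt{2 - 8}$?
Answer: $- 59 i \sqrt{6} \approx - 144.52 i$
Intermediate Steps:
$P{\left(A \right)} = i \sqrt{6}$ ($P{\left(A \right)} = \sqrt{-6} = i \sqrt{6}$)
$P{\left(l \right)} \left(-59\right) = i \sqrt{6} \left(-59\right) = - 59 i \sqrt{6}$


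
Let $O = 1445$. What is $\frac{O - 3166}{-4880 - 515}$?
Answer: $\frac{1721}{5395} \approx 0.319$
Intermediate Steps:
$\frac{O - 3166}{-4880 - 515} = \frac{1445 - 3166}{-4880 - 515} = - \frac{1721}{-5395} = \left(-1721\right) \left(- \frac{1}{5395}\right) = \frac{1721}{5395}$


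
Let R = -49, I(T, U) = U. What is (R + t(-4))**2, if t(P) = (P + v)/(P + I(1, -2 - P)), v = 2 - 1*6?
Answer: 2025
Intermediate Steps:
v = -4 (v = 2 - 6 = -4)
t(P) = 2 - P/2 (t(P) = (P - 4)/(P + (-2 - P)) = (-4 + P)/(-2) = (-4 + P)*(-1/2) = 2 - P/2)
(R + t(-4))**2 = (-49 + (2 - 1/2*(-4)))**2 = (-49 + (2 + 2))**2 = (-49 + 4)**2 = (-45)**2 = 2025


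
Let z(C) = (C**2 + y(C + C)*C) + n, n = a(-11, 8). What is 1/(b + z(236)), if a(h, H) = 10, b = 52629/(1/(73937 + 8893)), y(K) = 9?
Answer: 1/4359317900 ≈ 2.2939e-10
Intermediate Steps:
b = 4359260070 (b = 52629/(1/82830) = 52629*82830 = 4359260070)
n = 10
z(C) = 10 + C**2 + 9*C (z(C) = (C**2 + 9*C) + 10 = 10 + C**2 + 9*C)
1/(b + z(236)) = 1/(4359260070 + (10 + 236**2 + 9*236)) = 1/(4359260070 + (10 + 55696 + 2124)) = 1/(4359260070 + 57830) = 1/4359317900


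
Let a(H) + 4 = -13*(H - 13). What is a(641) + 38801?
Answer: 30633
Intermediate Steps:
a(H) = 165 - 13*H (a(H) = -4 - 13*(H - 13) = -4 - 13*(-13 + H) = -4 + (169 - 13*H) = 165 - 13*H)
a(641) + 38801 = (165 - 13*641) + 38801 = (165 - 8333) + 38801 = -8168 + 38801 = 30633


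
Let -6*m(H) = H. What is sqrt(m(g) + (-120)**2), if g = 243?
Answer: 3*sqrt(6382)/2 ≈ 119.83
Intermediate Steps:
m(H) = -H/6
sqrt(m(g) + (-120)**2) = sqrt(-1/6*243 + (-120)**2) = sqrt(-81/2 + 14400) = sqrt(28719/2) = 3*sqrt(6382)/2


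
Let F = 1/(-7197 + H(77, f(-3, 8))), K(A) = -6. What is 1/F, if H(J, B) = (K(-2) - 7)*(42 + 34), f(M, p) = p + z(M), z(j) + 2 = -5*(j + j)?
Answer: -8185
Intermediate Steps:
z(j) = -2 - 10*j (z(j) = -2 - 5*(j + j) = -2 - 10*j)
f(M, p) = -2 + p - 10*M (f(M, p) = p + (-2 - 10*M) = -2 + p - 10*M)
H(J, B) = -988 (H(J, B) = (-6 - 7)*(42 + 34) = -13*76 = -988)
F = -1/8185 (F = 1/(-7197 - 988) = 1/(-8185) = -1/8185 ≈ -0.00012217)
1/F = 1/(-1/8185) = -8185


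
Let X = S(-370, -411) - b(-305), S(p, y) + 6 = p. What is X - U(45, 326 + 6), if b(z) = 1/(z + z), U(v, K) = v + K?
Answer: -459329/610 ≈ -753.00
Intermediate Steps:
U(v, K) = K + v
b(z) = 1/(2*z)
S(p, y) = -6 + p
X = -229359/610 (X = (-6 - 370) - 1/(2*(-305)) = -376 - (-1)/(2*305) = -376 - 1*(-1/610) = -376 + 1/610 = -229359/610 ≈ -376.00)
X - U(45, 326 + 6) = -229359/610 - ((326 + 6) + 45) = -229359/610 - (332 + 45) = -229359/610 - 1*377 = -229359/610 - 377 = -459329/610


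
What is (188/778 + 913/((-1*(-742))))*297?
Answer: 126196785/288638 ≈ 437.21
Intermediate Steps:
(188/778 + 913/((-1*(-742))))*297 = (188*(1/778) + 913/742)*297 = (94/389 + 913*(1/742))*297 = (94/389 + 913/742)*297 = (424905/288638)*297 = 126196785/288638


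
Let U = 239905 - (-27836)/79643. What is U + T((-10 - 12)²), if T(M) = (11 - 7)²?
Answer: 19108056039/79643 ≈ 2.3992e+5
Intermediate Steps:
T(M) = 16 (T(M) = 4² = 16)
U = 19106781751/79643 (U = 239905 - (-27836)/79643 = 239905 - 1*(-27836/79643) = 239905 + 27836/79643 = 19106781751/79643 ≈ 2.3991e+5)
U + T((-10 - 12)²) = 19106781751/79643 + 16 = 19108056039/79643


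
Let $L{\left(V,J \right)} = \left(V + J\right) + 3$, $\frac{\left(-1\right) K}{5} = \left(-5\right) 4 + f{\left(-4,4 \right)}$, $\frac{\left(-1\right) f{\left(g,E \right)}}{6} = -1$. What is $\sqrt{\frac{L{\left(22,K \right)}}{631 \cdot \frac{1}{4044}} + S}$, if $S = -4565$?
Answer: $\frac{i \sqrt{1575187385}}{631} \approx 62.898 i$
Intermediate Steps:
$f{\left(g,E \right)} = 6$ ($f{\left(g,E \right)} = \left(-6\right) \left(-1\right) = 6$)
$K = 70$ ($K = - 5 \left(\left(-5\right) 4 + 6\right) = - 5 \left(-20 + 6\right) = \left(-5\right) \left(-14\right) = 70$)
$L{\left(V,J \right)} = 3 + J + V$ ($L{\left(V,J \right)} = \left(J + V\right) + 3 = 3 + J + V$)
$\sqrt{\frac{L{\left(22,K \right)}}{631 \cdot \frac{1}{4044}} + S} = \sqrt{\frac{3 + 70 + 22}{631 \cdot \frac{1}{4044}} - 4565} = \sqrt{\frac{95}{631 \cdot \frac{1}{4044}} - 4565} = \sqrt{\frac{95}{\frac{631}{4044}} - 4565} = \sqrt{95 \cdot \frac{4044}{631} - 4565} = \sqrt{\frac{384180}{631} - 4565} = \sqrt{- \frac{2496335}{631}} = \frac{i \sqrt{1575187385}}{631}$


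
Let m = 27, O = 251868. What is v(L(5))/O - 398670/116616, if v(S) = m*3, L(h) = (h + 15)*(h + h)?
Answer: -348620728/101985551 ≈ -3.4183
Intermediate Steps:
L(h) = 2*h*(15 + h) (L(h) = (15 + h)*(2*h) = 2*h*(15 + h))
v(S) = 81 (v(S) = 27*3 = 81)
v(L(5))/O - 398670/116616 = 81/251868 - 398670/116616 = 81*(1/251868) - 398670*1/116616 = 27/83956 - 66445/19436 = -348620728/101985551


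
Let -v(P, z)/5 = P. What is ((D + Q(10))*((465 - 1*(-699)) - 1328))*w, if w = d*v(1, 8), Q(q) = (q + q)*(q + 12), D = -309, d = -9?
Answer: -966780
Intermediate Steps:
v(P, z) = -5*P
Q(q) = 2*q*(12 + q) (Q(q) = (2*q)*(12 + q) = 2*q*(12 + q))
w = 45 (w = -(-45) = -9*(-5) = 45)
((D + Q(10))*((465 - 1*(-699)) - 1328))*w = ((-309 + 2*10*(12 + 10))*((465 - 1*(-699)) - 1328))*45 = ((-309 + 2*10*22)*((465 + 699) - 1328))*45 = ((-309 + 440)*(1164 - 1328))*45 = (131*(-164))*45 = -21484*45 = -966780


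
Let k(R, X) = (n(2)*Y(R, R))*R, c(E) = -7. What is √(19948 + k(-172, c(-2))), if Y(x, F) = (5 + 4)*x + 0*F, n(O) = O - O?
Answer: 2*√4987 ≈ 141.24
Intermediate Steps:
n(O) = 0
Y(x, F) = 9*x (Y(x, F) = 9*x + 0 = 9*x)
k(R, X) = 0 (k(R, X) = (0*(9*R))*R = 0*R = 0)
√(19948 + k(-172, c(-2))) = √(19948 + 0) = √19948 = 2*√4987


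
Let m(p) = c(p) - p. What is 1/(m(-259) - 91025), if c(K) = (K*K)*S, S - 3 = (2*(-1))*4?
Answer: -1/426171 ≈ -2.3465e-6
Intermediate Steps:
S = -5 (S = 3 + (2*(-1))*4 = 3 - 2*4 = 3 - 8 = -5)
c(K) = -5*K**2 (c(K) = (K*K)*(-5) = K**2*(-5) = -5*K**2)
m(p) = -p - 5*p**2 (m(p) = -5*p**2 - p = -p - 5*p**2)
1/(m(-259) - 91025) = 1/(-259*(-1 - 5*(-259)) - 91025) = 1/(-259*(-1 + 1295) - 91025) = 1/(-259*1294 - 91025) = 1/(-335146 - 91025) = 1/(-426171) = -1/426171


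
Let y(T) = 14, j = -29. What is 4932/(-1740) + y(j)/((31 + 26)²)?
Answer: -1333309/471105 ≈ -2.8302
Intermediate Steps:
4932/(-1740) + y(j)/((31 + 26)²) = 4932/(-1740) + 14/((31 + 26)²) = 4932*(-1/1740) + 14/(57²) = -411/145 + 14/3249 = -1333309/471105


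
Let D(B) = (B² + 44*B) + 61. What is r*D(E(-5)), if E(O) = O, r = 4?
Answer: -536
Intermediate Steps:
D(B) = 61 + B² + 44*B
r*D(E(-5)) = 4*(61 + (-5)² + 44*(-5)) = 4*(61 + 25 - 220) = 4*(-134) = -536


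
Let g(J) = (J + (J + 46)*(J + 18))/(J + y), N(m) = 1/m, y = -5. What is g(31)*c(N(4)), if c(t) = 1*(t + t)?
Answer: 951/13 ≈ 73.154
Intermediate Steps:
N(m) = 1/m
c(t) = 2*t (c(t) = 1*(2*t) = 2*t)
g(J) = (J + (18 + J)*(46 + J))/(-5 + J) (g(J) = (J + (J + 46)*(J + 18))/(J - 5) = (J + (46 + J)*(18 + J))/(-5 + J) = (J + (18 + J)*(46 + J))/(-5 + J))
g(31)*c(N(4)) = ((828 + 31² + 65*31)/(-5 + 31))*(2/4) = ((828 + 961 + 2015)/26)*(2*(¼)) = ((1/26)*3804)*(½) = (1902/13)*(½) = 951/13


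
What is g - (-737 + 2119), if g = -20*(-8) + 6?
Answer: -1216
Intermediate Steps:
g = 166 (g = 160 + 6 = 166)
g - (-737 + 2119) = 166 - (-737 + 2119) = 166 - 1*1382 = 166 - 1382 = -1216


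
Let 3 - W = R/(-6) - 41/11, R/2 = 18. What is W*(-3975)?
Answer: -556500/11 ≈ -50591.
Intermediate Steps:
R = 36 (R = 2*18 = 36)
W = 140/11 (W = 3 - (36/(-6) - 41/11) = 3 - (36*(-⅙) - 41*1/11) = 3 - (-6 - 41/11) = 3 - 1*(-107/11) = 3 + 107/11 = 140/11 ≈ 12.727)
W*(-3975) = (140/11)*(-3975) = -556500/11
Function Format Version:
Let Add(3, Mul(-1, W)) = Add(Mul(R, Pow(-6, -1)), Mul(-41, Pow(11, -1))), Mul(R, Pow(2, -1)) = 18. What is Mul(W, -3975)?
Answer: Rational(-556500, 11) ≈ -50591.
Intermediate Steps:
R = 36 (R = Mul(2, 18) = 36)
W = Rational(140, 11) (W = Add(3, Mul(-1, Add(Mul(36, Pow(-6, -1)), Mul(-41, Pow(11, -1))))) = Add(3, Mul(-1, Add(Mul(36, Rational(-1, 6)), Mul(-41, Rational(1, 11))))) = Add(3, Mul(-1, Add(-6, Rational(-41, 11)))) = Add(3, Mul(-1, Rational(-107, 11))) = Add(3, Rational(107, 11)) = Rational(140, 11) ≈ 12.727)
Mul(W, -3975) = Mul(Rational(140, 11), -3975) = Rational(-556500, 11)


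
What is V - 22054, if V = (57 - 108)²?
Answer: -19453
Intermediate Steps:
V = 2601 (V = (-51)² = 2601)
V - 22054 = 2601 - 22054 = -19453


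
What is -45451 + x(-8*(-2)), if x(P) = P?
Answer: -45435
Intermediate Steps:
-45451 + x(-8*(-2)) = -45451 - 8*(-2) = -45451 + 16 = -45435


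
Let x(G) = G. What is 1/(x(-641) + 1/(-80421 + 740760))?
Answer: -660339/423277298 ≈ -0.0015601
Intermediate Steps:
1/(x(-641) + 1/(-80421 + 740760)) = 1/(-641 + 1/(-80421 + 740760)) = 1/(-641 + 1/660339) = 1/(-423277298/660339) = -660339/423277298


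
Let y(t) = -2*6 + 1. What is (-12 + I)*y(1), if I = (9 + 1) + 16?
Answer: -154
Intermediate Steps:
y(t) = -11 (y(t) = -12 + 1 = -11)
I = 26 (I = 10 + 16 = 26)
(-12 + I)*y(1) = (-12 + 26)*(-11) = 14*(-11) = -154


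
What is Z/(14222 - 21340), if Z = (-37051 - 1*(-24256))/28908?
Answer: 4265/68589048 ≈ 6.2182e-5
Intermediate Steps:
Z = -4265/9636 (Z = (-37051 + 24256)*(1/28908) = -12795*1/28908 = -4265/9636 ≈ -0.44261)
Z/(14222 - 21340) = -4265/(9636*(14222 - 21340)) = -4265/9636/(-7118) = -4265/9636*(-1/7118) = 4265/68589048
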